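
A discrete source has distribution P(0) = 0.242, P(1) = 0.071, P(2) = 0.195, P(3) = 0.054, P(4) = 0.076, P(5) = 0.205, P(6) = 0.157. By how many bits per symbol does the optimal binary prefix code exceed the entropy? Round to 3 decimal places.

0.054 bits

Entropy H = −Σ p log₂ p ≈ 2.6242 bits.
Huffman merges: 27/500+71/1000→1/8; 19/250+1/8→201/1000; 157/1000+39/200→44/125; 201/1000+41/200→203/500; 121/500+44/125→297/500; 203/500+297/500→1. L = 1339/500 ≈ 2.6780.
L − H = 2.6780 − 2.6242 = 0.054 bits.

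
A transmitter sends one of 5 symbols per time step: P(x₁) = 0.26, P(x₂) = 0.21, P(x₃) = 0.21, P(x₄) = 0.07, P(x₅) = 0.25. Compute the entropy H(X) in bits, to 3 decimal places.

2.219 bits

H = −Σ pᵢ log₂ pᵢ.
−0.26·log₂(0.26) = 0.5053
−0.21·log₂(0.21) = 0.4728
−0.21·log₂(0.21) = 0.4728
−0.07·log₂(0.07) = 0.2686
−0.25·log₂(0.25) = 0.5000
Sum ≈ 2.2195 → 2.219 bits.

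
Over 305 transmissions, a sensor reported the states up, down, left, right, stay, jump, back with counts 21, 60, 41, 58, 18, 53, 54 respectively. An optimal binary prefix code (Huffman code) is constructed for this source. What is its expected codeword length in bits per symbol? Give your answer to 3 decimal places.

2.741 bits/symbol

Probabilities are the counts divided by 305.
Repeatedly combine the two least-probable nodes; the expected code length is the sum of the merged weights.
merge 18/305 + 21/305 → 39/305
merge 39/305 + 41/305 → 16/61
merge 53/305 + 54/305 → 107/305
merge 58/305 + 12/61 → 118/305
merge 16/61 + 107/305 → 187/305
merge 118/305 + 187/305 → 1
L = 39/305 + 16/61 + 107/305 + 118/305 + 187/305 + 1 = 836/305 ≈ 2.741 bits/symbol.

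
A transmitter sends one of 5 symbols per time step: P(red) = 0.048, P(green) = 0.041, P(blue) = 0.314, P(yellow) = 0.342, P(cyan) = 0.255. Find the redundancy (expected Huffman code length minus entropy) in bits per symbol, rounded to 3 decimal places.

0.133 bits

Entropy H = −Σ p log₂ p ≈ 1.9561 bits.
Huffman merges: 41/1000+6/125→89/1000; 89/1000+51/200→43/125; 157/500+171/500→82/125; 43/125+82/125→1. L = 2089/1000 ≈ 2.0890.
L − H = 2.0890 − 1.9561 = 0.133 bits.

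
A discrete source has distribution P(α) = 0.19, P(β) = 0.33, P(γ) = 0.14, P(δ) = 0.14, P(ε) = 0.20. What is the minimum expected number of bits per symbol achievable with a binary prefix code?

Repeatedly combine the two least-probable nodes; the expected code length is the sum of the merged weights.
merge 7/50 + 7/50 → 7/25
merge 19/100 + 1/5 → 39/100
merge 7/25 + 33/100 → 61/100
merge 39/100 + 61/100 → 1
L = 7/25 + 39/100 + 61/100 + 1 = 57/25 = 2.28 bits/symbol.

2.28 bits/symbol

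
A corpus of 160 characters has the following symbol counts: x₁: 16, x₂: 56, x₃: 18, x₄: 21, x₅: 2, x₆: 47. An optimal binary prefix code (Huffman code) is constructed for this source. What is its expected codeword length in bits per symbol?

2.3375 bits/symbol

Probabilities are the counts divided by 160.
Repeatedly combine the two least-probable nodes; the expected code length is the sum of the merged weights.
merge 1/80 + 1/10 → 9/80
merge 9/80 + 9/80 → 9/40
merge 21/160 + 9/40 → 57/160
merge 47/160 + 7/20 → 103/160
merge 57/160 + 103/160 → 1
L = 9/80 + 9/40 + 57/160 + 103/160 + 1 = 187/80 = 2.3375 bits/symbol.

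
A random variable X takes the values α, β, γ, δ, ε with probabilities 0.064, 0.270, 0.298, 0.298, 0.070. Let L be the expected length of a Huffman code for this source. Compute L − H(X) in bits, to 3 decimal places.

Entropy H = −Σ p log₂ p ≈ 2.0734 bits.
Huffman merges: 8/125+7/100→67/500; 67/500+27/100→101/250; 149/500+149/500→149/250; 101/250+149/250→1. L = 1067/500 ≈ 2.1340.
L − H = 2.1340 − 2.0734 = 0.061 bits.

0.061 bits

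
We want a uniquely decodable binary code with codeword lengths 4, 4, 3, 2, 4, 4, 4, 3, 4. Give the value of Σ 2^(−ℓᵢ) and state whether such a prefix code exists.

With common denominator 2^4 = 16: Σ 2^(−ℓᵢ) = 1/16 + 1/16 + 2/16 + 4/16 + 1/16 + 1/16 + 1/16 + 2/16 + 1/16 = 14/16 = 0.875.
Kraft's inequality requires Σ ≤ 1; here Σ = 0.875 ≤ 1, so such a prefix code exists.

0.875; yes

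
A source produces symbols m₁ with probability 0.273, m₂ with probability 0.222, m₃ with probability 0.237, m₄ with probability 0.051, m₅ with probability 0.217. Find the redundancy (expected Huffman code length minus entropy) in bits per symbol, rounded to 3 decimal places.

0.085 bits

Entropy H = −Σ p log₂ p ≈ 2.1829 bits.
Huffman merges: 51/1000+217/1000→67/250; 111/500+237/1000→459/1000; 67/250+273/1000→541/1000; 459/1000+541/1000→1. L = 567/250 ≈ 2.2680.
L − H = 2.2680 − 2.1829 = 0.085 bits.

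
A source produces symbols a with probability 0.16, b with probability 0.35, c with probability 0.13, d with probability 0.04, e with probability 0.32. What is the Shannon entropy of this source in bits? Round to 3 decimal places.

H = −Σ pᵢ log₂ pᵢ.
−0.16·log₂(0.16) = 0.4230
−0.35·log₂(0.35) = 0.5301
−0.13·log₂(0.13) = 0.3826
−0.04·log₂(0.04) = 0.1858
−0.32·log₂(0.32) = 0.5260
Sum ≈ 2.0475 → 2.048 bits.

2.048 bits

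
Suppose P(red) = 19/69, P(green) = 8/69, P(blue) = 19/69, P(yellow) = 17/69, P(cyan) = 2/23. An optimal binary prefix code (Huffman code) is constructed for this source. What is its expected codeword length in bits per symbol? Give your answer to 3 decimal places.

2.203 bits/symbol

Repeatedly combine the two least-probable nodes; the expected code length is the sum of the merged weights.
merge 2/23 + 8/69 → 14/69
merge 14/69 + 17/69 → 31/69
merge 19/69 + 19/69 → 38/69
merge 31/69 + 38/69 → 1
L = 14/69 + 31/69 + 38/69 + 1 = 152/69 ≈ 2.203 bits/symbol.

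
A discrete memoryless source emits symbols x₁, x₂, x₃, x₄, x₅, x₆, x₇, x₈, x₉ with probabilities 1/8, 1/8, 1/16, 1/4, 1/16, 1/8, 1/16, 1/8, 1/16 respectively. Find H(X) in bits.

Each probability is a power of 1/2, so log₂(1/p) is an integer.
H = Σ p·log₂(1/p) = 1/8·3 + 1/8·3 + 1/16·4 + 1/4·2 + 1/16·4 + 1/8·3 + 1/16·4 + 1/8·3 + 1/16·4 = 3 bits.

3 bits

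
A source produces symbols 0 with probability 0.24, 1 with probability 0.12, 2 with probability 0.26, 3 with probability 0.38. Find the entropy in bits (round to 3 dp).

H = −Σ pᵢ log₂ pᵢ.
−0.24·log₂(0.24) = 0.4941
−0.12·log₂(0.12) = 0.3671
−0.26·log₂(0.26) = 0.5053
−0.38·log₂(0.38) = 0.5305
Sum ≈ 1.8969 → 1.897 bits.

1.897 bits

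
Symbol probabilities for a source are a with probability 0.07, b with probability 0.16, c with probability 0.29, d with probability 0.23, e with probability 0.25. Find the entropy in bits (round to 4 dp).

H = −Σ pᵢ log₂ pᵢ.
−0.07·log₂(0.07) = 0.2686
−0.16·log₂(0.16) = 0.4230
−0.29·log₂(0.29) = 0.5179
−0.23·log₂(0.23) = 0.4877
−0.25·log₂(0.25) = 0.5000
Sum ≈ 2.1971 → 2.1971 bits.

2.1971 bits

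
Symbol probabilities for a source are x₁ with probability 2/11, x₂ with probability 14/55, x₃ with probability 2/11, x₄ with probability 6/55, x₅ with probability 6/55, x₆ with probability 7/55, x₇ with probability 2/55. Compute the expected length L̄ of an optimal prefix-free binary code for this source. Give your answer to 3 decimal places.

Repeatedly combine the two least-probable nodes; the expected code length is the sum of the merged weights.
merge 2/55 + 6/55 → 8/55
merge 6/55 + 7/55 → 13/55
merge 8/55 + 2/11 → 18/55
merge 2/11 + 13/55 → 23/55
merge 14/55 + 18/55 → 32/55
merge 23/55 + 32/55 → 1
L = 8/55 + 13/55 + 18/55 + 23/55 + 32/55 + 1 = 149/55 ≈ 2.709 bits/symbol.

2.709 bits/symbol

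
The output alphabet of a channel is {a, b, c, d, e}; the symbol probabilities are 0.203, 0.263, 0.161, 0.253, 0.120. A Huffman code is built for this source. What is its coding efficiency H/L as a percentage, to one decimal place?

99.4%

Entropy H = −Σ p log₂ p ≈ 2.2667 bits.
Huffman merges: 3/25+161/1000→281/1000; 203/1000+253/1000→57/125; 263/1000+281/1000→68/125; 57/125+68/125→1. L = 2281/1000 ≈ 2.2810.
Efficiency = H/L = 2.2667/2.2810 = 99.4%.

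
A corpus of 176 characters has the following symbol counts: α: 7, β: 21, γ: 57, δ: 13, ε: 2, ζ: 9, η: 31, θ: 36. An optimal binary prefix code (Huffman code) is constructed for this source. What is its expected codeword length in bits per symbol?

2.625 bits/symbol

Probabilities are the counts divided by 176.
Repeatedly combine the two least-probable nodes; the expected code length is the sum of the merged weights.
merge 1/88 + 7/176 → 9/176
merge 9/176 + 9/176 → 9/88
merge 13/176 + 9/88 → 31/176
merge 21/176 + 31/176 → 13/44
merge 31/176 + 9/44 → 67/176
merge 13/44 + 57/176 → 109/176
merge 67/176 + 109/176 → 1
L = 9/176 + 9/88 + 31/176 + 13/44 + 67/176 + 109/176 + 1 = 21/8 = 2.625 bits/symbol.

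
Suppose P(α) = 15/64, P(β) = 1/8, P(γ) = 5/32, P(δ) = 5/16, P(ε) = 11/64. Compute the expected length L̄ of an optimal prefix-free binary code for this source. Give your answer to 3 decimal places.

Repeatedly combine the two least-probable nodes; the expected code length is the sum of the merged weights.
merge 1/8 + 5/32 → 9/32
merge 11/64 + 15/64 → 13/32
merge 9/32 + 5/16 → 19/32
merge 13/32 + 19/32 → 1
L = 9/32 + 13/32 + 19/32 + 1 = 73/32 ≈ 2.281 bits/symbol.

2.281 bits/symbol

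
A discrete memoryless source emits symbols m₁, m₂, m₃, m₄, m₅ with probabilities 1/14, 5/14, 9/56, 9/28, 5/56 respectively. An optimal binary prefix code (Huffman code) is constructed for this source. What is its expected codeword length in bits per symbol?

2.125 bits/symbol

Repeatedly combine the two least-probable nodes; the expected code length is the sum of the merged weights.
merge 1/14 + 5/56 → 9/56
merge 9/56 + 9/56 → 9/28
merge 9/28 + 9/28 → 9/14
merge 5/14 + 9/14 → 1
L = 9/56 + 9/28 + 9/14 + 1 = 17/8 = 2.125 bits/symbol.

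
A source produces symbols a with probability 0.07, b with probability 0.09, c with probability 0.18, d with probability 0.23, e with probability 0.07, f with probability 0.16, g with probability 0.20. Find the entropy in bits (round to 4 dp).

H = −Σ pᵢ log₂ pᵢ.
−0.07·log₂(0.07) = 0.2686
−0.09·log₂(0.09) = 0.3127
−0.18·log₂(0.18) = 0.4453
−0.23·log₂(0.23) = 0.4877
−0.07·log₂(0.07) = 0.2686
−0.16·log₂(0.16) = 0.4230
−0.20·log₂(0.20) = 0.4644
Sum ≈ 2.6701 → 2.6701 bits.

2.6701 bits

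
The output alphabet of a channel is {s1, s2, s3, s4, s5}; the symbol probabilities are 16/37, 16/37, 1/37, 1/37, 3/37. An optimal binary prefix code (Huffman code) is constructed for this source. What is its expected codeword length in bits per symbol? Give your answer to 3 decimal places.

1.757 bits/symbol

Repeatedly combine the two least-probable nodes; the expected code length is the sum of the merged weights.
merge 1/37 + 1/37 → 2/37
merge 2/37 + 3/37 → 5/37
merge 5/37 + 16/37 → 21/37
merge 16/37 + 21/37 → 1
L = 2/37 + 5/37 + 21/37 + 1 = 65/37 ≈ 1.757 bits/symbol.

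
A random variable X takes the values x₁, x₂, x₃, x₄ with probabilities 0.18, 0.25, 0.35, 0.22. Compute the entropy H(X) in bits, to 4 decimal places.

1.9560 bits

H = −Σ pᵢ log₂ pᵢ.
−0.18·log₂(0.18) = 0.4453
−0.25·log₂(0.25) = 0.5000
−0.35·log₂(0.35) = 0.5301
−0.22·log₂(0.22) = 0.4806
Sum ≈ 1.9560 → 1.9560 bits.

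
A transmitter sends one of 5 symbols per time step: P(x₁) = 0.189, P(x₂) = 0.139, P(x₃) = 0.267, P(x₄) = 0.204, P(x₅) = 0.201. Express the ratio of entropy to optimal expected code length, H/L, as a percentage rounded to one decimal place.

Entropy H = −Σ p log₂ p ≈ 2.2917 bits.
Huffman merges: 139/1000+189/1000→41/125; 201/1000+51/250→81/200; 267/1000+41/125→119/200; 81/200+119/200→1. L = 291/125 ≈ 2.3280.
Efficiency = H/L = 2.2917/2.3280 = 98.4%.

98.4%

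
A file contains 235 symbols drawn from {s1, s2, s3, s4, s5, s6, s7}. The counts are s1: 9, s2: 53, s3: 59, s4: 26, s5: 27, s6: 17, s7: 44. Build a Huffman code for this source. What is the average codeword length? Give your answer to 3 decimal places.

2.634 bits/symbol

Probabilities are the counts divided by 235.
Repeatedly combine the two least-probable nodes; the expected code length is the sum of the merged weights.
merge 9/235 + 17/235 → 26/235
merge 26/235 + 26/235 → 52/235
merge 27/235 + 44/235 → 71/235
merge 52/235 + 53/235 → 21/47
merge 59/235 + 71/235 → 26/47
merge 21/47 + 26/47 → 1
L = 26/235 + 52/235 + 71/235 + 21/47 + 26/47 + 1 = 619/235 ≈ 2.634 bits/symbol.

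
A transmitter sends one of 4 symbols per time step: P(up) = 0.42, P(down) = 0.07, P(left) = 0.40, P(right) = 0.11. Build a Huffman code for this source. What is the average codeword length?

1.76 bits/symbol

Repeatedly combine the two least-probable nodes; the expected code length is the sum of the merged weights.
merge 7/100 + 11/100 → 9/50
merge 9/50 + 2/5 → 29/50
merge 21/50 + 29/50 → 1
L = 9/50 + 29/50 + 1 = 44/25 = 1.76 bits/symbol.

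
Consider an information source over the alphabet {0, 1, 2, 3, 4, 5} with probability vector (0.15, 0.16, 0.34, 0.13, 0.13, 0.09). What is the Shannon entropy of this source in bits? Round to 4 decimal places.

H = −Σ pᵢ log₂ pᵢ.
−0.15·log₂(0.15) = 0.4105
−0.16·log₂(0.16) = 0.4230
−0.34·log₂(0.34) = 0.5292
−0.13·log₂(0.13) = 0.3826
−0.13·log₂(0.13) = 0.3826
−0.09·log₂(0.09) = 0.3127
Sum ≈ 2.4407 → 2.4407 bits.

2.4407 bits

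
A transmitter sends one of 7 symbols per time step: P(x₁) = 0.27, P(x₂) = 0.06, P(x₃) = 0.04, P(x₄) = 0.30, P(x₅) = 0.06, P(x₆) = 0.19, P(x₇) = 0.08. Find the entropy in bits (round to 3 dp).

H = −Σ pᵢ log₂ pᵢ.
−0.27·log₂(0.27) = 0.5100
−0.06·log₂(0.06) = 0.2435
−0.04·log₂(0.04) = 0.1858
−0.30·log₂(0.30) = 0.5211
−0.06·log₂(0.06) = 0.2435
−0.19·log₂(0.19) = 0.4552
−0.08·log₂(0.08) = 0.2915
Sum ≈ 2.4507 → 2.451 bits.

2.451 bits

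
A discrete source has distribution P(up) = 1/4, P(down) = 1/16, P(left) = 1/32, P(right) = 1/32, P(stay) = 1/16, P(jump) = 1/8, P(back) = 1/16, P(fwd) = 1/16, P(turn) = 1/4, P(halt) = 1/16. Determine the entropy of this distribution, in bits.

2.9375 bits

Each probability is a power of 1/2, so log₂(1/p) is an integer.
H = Σ p·log₂(1/p) = 1/4·2 + 1/16·4 + 1/32·5 + 1/32·5 + 1/16·4 + 1/8·3 + 1/16·4 + 1/16·4 + 1/4·2 + 1/16·4 = 2.9375 bits.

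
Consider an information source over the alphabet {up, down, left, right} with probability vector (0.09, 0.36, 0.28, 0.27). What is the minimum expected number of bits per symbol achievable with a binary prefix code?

Repeatedly combine the two least-probable nodes; the expected code length is the sum of the merged weights.
merge 9/100 + 27/100 → 9/25
merge 7/25 + 9/25 → 16/25
merge 9/25 + 16/25 → 1
L = 9/25 + 16/25 + 1 = 2 bits/symbol.

2 bits/symbol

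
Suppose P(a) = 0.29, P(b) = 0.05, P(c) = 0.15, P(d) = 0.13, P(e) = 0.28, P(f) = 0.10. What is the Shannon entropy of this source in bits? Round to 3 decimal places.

2.374 bits

H = −Σ pᵢ log₂ pᵢ.
−0.29·log₂(0.29) = 0.5179
−0.05·log₂(0.05) = 0.2161
−0.15·log₂(0.15) = 0.4105
−0.13·log₂(0.13) = 0.3826
−0.28·log₂(0.28) = 0.5142
−0.10·log₂(0.10) = 0.3322
Sum ≈ 2.3736 → 2.374 bits.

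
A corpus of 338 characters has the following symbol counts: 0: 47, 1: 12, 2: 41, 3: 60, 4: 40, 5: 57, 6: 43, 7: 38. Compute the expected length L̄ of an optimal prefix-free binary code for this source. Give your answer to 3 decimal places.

2.970 bits/symbol

Probabilities are the counts divided by 338.
Repeatedly combine the two least-probable nodes; the expected code length is the sum of the merged weights.
merge 6/169 + 19/169 → 25/169
merge 20/169 + 41/338 → 81/338
merge 43/338 + 47/338 → 45/169
merge 25/169 + 57/338 → 107/338
merge 30/169 + 81/338 → 141/338
merge 45/169 + 107/338 → 197/338
merge 141/338 + 197/338 → 1
L = 25/169 + 81/338 + 45/169 + 107/338 + 141/338 + 197/338 + 1 = 502/169 ≈ 2.970 bits/symbol.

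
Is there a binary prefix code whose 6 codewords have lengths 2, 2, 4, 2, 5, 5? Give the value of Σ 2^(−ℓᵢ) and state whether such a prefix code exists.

0.875; yes

With common denominator 2^5 = 32: Σ 2^(−ℓᵢ) = 8/32 + 8/32 + 2/32 + 8/32 + 1/32 + 1/32 = 28/32 = 0.875.
Kraft's inequality requires Σ ≤ 1; here Σ = 0.875 ≤ 1, so such a prefix code exists.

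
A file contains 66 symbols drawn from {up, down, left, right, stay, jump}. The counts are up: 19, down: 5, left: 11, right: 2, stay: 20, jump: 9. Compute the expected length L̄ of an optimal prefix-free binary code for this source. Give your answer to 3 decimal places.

Probabilities are the counts divided by 66.
Repeatedly combine the two least-probable nodes; the expected code length is the sum of the merged weights.
merge 1/33 + 5/66 → 7/66
merge 7/66 + 3/22 → 8/33
merge 1/6 + 8/33 → 9/22
merge 19/66 + 10/33 → 13/22
merge 9/22 + 13/22 → 1
L = 7/66 + 8/33 + 9/22 + 13/22 + 1 = 155/66 ≈ 2.348 bits/symbol.

2.348 bits/symbol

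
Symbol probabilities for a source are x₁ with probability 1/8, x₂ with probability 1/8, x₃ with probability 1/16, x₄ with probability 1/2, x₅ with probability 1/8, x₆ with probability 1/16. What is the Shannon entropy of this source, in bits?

Each probability is a power of 1/2, so log₂(1/p) is an integer.
H = Σ p·log₂(1/p) = 1/8·3 + 1/8·3 + 1/16·4 + 1/2·1 + 1/8·3 + 1/16·4 = 2.125 bits.

2.125 bits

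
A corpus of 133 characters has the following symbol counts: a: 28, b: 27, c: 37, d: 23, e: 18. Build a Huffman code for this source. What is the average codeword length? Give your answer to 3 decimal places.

2.308 bits/symbol

Probabilities are the counts divided by 133.
Repeatedly combine the two least-probable nodes; the expected code length is the sum of the merged weights.
merge 18/133 + 23/133 → 41/133
merge 27/133 + 4/19 → 55/133
merge 37/133 + 41/133 → 78/133
merge 55/133 + 78/133 → 1
L = 41/133 + 55/133 + 78/133 + 1 = 307/133 ≈ 2.308 bits/symbol.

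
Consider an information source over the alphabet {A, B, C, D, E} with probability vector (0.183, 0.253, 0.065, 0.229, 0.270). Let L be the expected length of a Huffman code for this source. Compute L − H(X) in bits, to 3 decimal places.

Entropy H = −Σ p log₂ p ≈ 2.2033 bits.
Huffman merges: 13/200+183/1000→31/125; 229/1000+31/125→477/1000; 253/1000+27/100→523/1000; 477/1000+523/1000→1. L = 281/125 ≈ 2.2480.
L − H = 2.2480 − 2.2033 = 0.045 bits.

0.045 bits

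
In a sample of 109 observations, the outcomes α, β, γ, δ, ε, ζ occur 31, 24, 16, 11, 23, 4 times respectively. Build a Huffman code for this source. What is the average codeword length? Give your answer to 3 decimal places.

Probabilities are the counts divided by 109.
Repeatedly combine the two least-probable nodes; the expected code length is the sum of the merged weights.
merge 4/109 + 11/109 → 15/109
merge 15/109 + 16/109 → 31/109
merge 23/109 + 24/109 → 47/109
merge 31/109 + 31/109 → 62/109
merge 47/109 + 62/109 → 1
L = 15/109 + 31/109 + 47/109 + 62/109 + 1 = 264/109 ≈ 2.422 bits/symbol.

2.422 bits/symbol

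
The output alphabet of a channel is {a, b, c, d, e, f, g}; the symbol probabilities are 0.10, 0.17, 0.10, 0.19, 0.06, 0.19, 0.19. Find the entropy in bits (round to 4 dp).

H = −Σ pᵢ log₂ pᵢ.
−0.10·log₂(0.10) = 0.3322
−0.17·log₂(0.17) = 0.4346
−0.10·log₂(0.10) = 0.3322
−0.19·log₂(0.19) = 0.4552
−0.06·log₂(0.06) = 0.2435
−0.19·log₂(0.19) = 0.4552
−0.19·log₂(0.19) = 0.4552
Sum ≈ 2.7082 → 2.7082 bits.

2.7082 bits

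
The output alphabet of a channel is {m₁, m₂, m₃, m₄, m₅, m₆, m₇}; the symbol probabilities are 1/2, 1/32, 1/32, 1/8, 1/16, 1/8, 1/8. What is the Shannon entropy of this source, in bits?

2.1875 bits

Each probability is a power of 1/2, so log₂(1/p) is an integer.
H = Σ p·log₂(1/p) = 1/2·1 + 1/32·5 + 1/32·5 + 1/8·3 + 1/16·4 + 1/8·3 + 1/8·3 = 2.1875 bits.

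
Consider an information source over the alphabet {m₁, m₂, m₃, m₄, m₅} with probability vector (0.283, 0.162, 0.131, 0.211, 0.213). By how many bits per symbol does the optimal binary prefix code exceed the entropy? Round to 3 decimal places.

0.019 bits

Entropy H = −Σ p log₂ p ≈ 2.2738 bits.
Huffman merges: 131/1000+81/500→293/1000; 211/1000+213/1000→53/125; 283/1000+293/1000→72/125; 53/125+72/125→1. L = 2293/1000 ≈ 2.2930.
L − H = 2.2930 − 2.2738 = 0.019 bits.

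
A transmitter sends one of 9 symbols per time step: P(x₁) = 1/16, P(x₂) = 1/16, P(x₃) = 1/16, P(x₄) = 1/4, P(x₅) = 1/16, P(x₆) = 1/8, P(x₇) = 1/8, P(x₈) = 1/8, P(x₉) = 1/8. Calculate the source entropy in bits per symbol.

3 bits

Each probability is a power of 1/2, so log₂(1/p) is an integer.
H = Σ p·log₂(1/p) = 1/16·4 + 1/16·4 + 1/16·4 + 1/4·2 + 1/16·4 + 1/8·3 + 1/8·3 + 1/8·3 + 1/8·3 = 3 bits.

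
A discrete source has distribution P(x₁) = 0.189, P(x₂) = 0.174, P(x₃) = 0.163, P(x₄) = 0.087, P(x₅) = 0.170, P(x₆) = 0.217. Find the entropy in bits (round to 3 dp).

H = −Σ pᵢ log₂ pᵢ.
−0.189·log₂(0.189) = 0.4543
−0.174·log₂(0.174) = 0.4390
−0.163·log₂(0.163) = 0.4266
−0.087·log₂(0.087) = 0.3065
−0.170·log₂(0.170) = 0.4346
−0.217·log₂(0.217) = 0.4783
Sum ≈ 2.5392 → 2.539 bits.

2.539 bits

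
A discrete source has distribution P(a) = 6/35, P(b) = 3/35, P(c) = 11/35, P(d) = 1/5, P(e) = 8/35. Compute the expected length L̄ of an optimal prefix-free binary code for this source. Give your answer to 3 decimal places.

2.257 bits/symbol

Repeatedly combine the two least-probable nodes; the expected code length is the sum of the merged weights.
merge 3/35 + 6/35 → 9/35
merge 1/5 + 8/35 → 3/7
merge 9/35 + 11/35 → 4/7
merge 3/7 + 4/7 → 1
L = 9/35 + 3/7 + 4/7 + 1 = 79/35 ≈ 2.257 bits/symbol.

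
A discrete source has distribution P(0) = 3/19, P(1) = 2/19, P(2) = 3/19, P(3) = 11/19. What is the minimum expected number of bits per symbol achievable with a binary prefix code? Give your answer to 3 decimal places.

1.684 bits/symbol

Repeatedly combine the two least-probable nodes; the expected code length is the sum of the merged weights.
merge 2/19 + 3/19 → 5/19
merge 3/19 + 5/19 → 8/19
merge 8/19 + 11/19 → 1
L = 5/19 + 8/19 + 1 = 32/19 ≈ 1.684 bits/symbol.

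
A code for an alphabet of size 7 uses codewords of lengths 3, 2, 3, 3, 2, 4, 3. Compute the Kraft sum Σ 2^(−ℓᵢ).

With common denominator 2^4 = 16: Σ 2^(−ℓᵢ) = 2/16 + 4/16 + 2/16 + 2/16 + 4/16 + 1/16 + 2/16 = 17/16 = 1.0625.

1.0625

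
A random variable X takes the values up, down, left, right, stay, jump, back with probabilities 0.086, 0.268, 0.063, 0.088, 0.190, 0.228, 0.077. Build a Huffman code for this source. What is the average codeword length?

Repeatedly combine the two least-probable nodes; the expected code length is the sum of the merged weights.
merge 63/1000 + 77/1000 → 7/50
merge 43/500 + 11/125 → 87/500
merge 7/50 + 87/500 → 157/500
merge 19/100 + 57/250 → 209/500
merge 67/250 + 157/500 → 291/500
merge 209/500 + 291/500 → 1
L = 7/50 + 87/500 + 157/500 + 209/500 + 291/500 + 1 = 657/250 = 2.628 bits/symbol.

2.628 bits/symbol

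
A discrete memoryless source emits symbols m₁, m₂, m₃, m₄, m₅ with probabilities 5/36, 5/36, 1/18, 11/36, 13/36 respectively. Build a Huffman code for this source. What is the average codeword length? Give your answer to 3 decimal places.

Repeatedly combine the two least-probable nodes; the expected code length is the sum of the merged weights.
merge 1/18 + 5/36 → 7/36
merge 5/36 + 7/36 → 1/3
merge 11/36 + 1/3 → 23/36
merge 13/36 + 23/36 → 1
L = 7/36 + 1/3 + 23/36 + 1 = 13/6 ≈ 2.167 bits/symbol.

2.167 bits/symbol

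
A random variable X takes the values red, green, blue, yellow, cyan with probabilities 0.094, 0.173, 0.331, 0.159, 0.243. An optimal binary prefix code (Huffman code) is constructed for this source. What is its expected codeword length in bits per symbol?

Repeatedly combine the two least-probable nodes; the expected code length is the sum of the merged weights.
merge 47/500 + 159/1000 → 253/1000
merge 173/1000 + 243/1000 → 52/125
merge 253/1000 + 331/1000 → 73/125
merge 52/125 + 73/125 → 1
L = 253/1000 + 52/125 + 73/125 + 1 = 2253/1000 = 2.253 bits/symbol.

2.253 bits/symbol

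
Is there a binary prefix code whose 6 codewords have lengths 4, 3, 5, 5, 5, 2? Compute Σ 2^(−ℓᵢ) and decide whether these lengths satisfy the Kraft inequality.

With common denominator 2^5 = 32: Σ 2^(−ℓᵢ) = 2/32 + 4/32 + 1/32 + 1/32 + 1/32 + 8/32 = 17/32 = 0.53125.
Kraft's inequality requires Σ ≤ 1; here Σ = 0.53125 ≤ 1, so such a prefix code exists.

0.53125; yes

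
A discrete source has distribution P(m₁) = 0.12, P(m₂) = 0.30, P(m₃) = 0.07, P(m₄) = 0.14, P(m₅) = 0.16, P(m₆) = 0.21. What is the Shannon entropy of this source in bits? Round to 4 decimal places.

2.4497 bits

H = −Σ pᵢ log₂ pᵢ.
−0.12·log₂(0.12) = 0.3671
−0.30·log₂(0.30) = 0.5211
−0.07·log₂(0.07) = 0.2686
−0.14·log₂(0.14) = 0.3971
−0.16·log₂(0.16) = 0.4230
−0.21·log₂(0.21) = 0.4728
Sum ≈ 2.4497 → 2.4497 bits.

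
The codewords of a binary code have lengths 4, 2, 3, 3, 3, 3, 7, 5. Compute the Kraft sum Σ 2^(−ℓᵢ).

0.8515625

With common denominator 2^7 = 128: Σ 2^(−ℓᵢ) = 8/128 + 32/128 + 16/128 + 16/128 + 16/128 + 16/128 + 1/128 + 4/128 = 109/128 = 0.8515625.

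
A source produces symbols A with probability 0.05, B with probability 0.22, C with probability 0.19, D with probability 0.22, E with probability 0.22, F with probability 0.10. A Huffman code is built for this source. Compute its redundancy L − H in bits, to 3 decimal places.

0.045 bits

Entropy H = −Σ p log₂ p ≈ 2.4452 bits.
Huffman merges: 1/20+1/10→3/20; 3/20+19/100→17/50; 11/50+11/50→11/25; 11/50+17/50→14/25; 11/25+14/25→1. L = 249/100 ≈ 2.4900.
L − H = 2.4900 − 2.4452 = 0.045 bits.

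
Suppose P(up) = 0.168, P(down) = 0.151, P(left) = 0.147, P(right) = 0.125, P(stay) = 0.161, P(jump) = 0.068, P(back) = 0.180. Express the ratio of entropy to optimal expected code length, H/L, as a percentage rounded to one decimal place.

Entropy H = −Σ p log₂ p ≈ 2.7590 bits.
Huffman merges: 17/250+1/8→193/1000; 147/1000+151/1000→149/500; 161/1000+21/125→329/1000; 9/50+193/1000→373/1000; 149/500+329/1000→627/1000; 373/1000+627/1000→1. L = 141/50 ≈ 2.8200.
Efficiency = H/L = 2.7590/2.8200 = 97.8%.

97.8%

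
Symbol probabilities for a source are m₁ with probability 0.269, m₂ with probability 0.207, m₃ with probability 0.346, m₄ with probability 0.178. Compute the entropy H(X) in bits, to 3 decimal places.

1.953 bits

H = −Σ pᵢ log₂ pᵢ.
−0.269·log₂(0.269) = 0.5096
−0.207·log₂(0.207) = 0.4704
−0.346·log₂(0.346) = 0.5298
−0.178·log₂(0.178) = 0.4432
Sum ≈ 1.9529 → 1.953 bits.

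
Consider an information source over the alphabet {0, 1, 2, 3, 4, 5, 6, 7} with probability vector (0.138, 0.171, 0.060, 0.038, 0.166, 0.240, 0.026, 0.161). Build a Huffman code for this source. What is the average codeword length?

2.777 bits/symbol

Repeatedly combine the two least-probable nodes; the expected code length is the sum of the merged weights.
merge 13/500 + 19/500 → 8/125
merge 3/50 + 8/125 → 31/250
merge 31/250 + 69/500 → 131/500
merge 161/1000 + 83/500 → 327/1000
merge 171/1000 + 6/25 → 411/1000
merge 131/500 + 327/1000 → 589/1000
merge 411/1000 + 589/1000 → 1
L = 8/125 + 31/250 + 131/500 + 327/1000 + 411/1000 + 589/1000 + 1 = 2777/1000 = 2.777 bits/symbol.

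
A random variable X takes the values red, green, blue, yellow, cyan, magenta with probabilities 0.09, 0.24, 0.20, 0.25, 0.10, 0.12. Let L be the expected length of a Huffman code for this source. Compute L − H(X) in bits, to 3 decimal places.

0.030 bits

Entropy H = −Σ p log₂ p ≈ 2.4704 bits.
Huffman merges: 9/100+1/10→19/100; 3/25+19/100→31/100; 1/5+6/25→11/25; 1/4+31/100→14/25; 11/25+14/25→1. L = 5/2 ≈ 2.5000.
L − H = 2.5000 − 2.4704 = 0.030 bits.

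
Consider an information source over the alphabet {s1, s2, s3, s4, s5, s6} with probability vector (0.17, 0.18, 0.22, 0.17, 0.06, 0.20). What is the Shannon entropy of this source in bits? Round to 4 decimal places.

2.5030 bits

H = −Σ pᵢ log₂ pᵢ.
−0.17·log₂(0.17) = 0.4346
−0.18·log₂(0.18) = 0.4453
−0.22·log₂(0.22) = 0.4806
−0.17·log₂(0.17) = 0.4346
−0.06·log₂(0.06) = 0.2435
−0.20·log₂(0.20) = 0.4644
Sum ≈ 2.5030 → 2.5030 bits.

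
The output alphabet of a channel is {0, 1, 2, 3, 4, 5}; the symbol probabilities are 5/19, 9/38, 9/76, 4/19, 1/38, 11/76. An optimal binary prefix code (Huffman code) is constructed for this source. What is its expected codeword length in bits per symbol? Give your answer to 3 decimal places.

2.434 bits/symbol

Repeatedly combine the two least-probable nodes; the expected code length is the sum of the merged weights.
merge 1/38 + 9/76 → 11/76
merge 11/76 + 11/76 → 11/38
merge 4/19 + 9/38 → 17/38
merge 5/19 + 11/38 → 21/38
merge 17/38 + 21/38 → 1
L = 11/76 + 11/38 + 17/38 + 21/38 + 1 = 185/76 ≈ 2.434 bits/symbol.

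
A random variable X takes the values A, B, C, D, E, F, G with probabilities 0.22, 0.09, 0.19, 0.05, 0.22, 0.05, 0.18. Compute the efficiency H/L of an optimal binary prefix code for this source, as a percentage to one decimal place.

98.0%

Entropy H = −Σ p log₂ p ≈ 2.6065 bits.
Huffman merges: 1/20+1/20→1/10; 9/100+1/10→19/100; 9/50+19/100→37/100; 19/100+11/50→41/100; 11/50+37/100→59/100; 41/100+59/100→1. L = 133/50 ≈ 2.6600.
Efficiency = H/L = 2.6065/2.6600 = 98.0%.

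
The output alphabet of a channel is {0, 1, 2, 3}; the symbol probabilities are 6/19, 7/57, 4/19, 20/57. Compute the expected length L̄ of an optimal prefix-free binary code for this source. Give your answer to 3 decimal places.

Repeatedly combine the two least-probable nodes; the expected code length is the sum of the merged weights.
merge 7/57 + 4/19 → 1/3
merge 6/19 + 1/3 → 37/57
merge 20/57 + 37/57 → 1
L = 1/3 + 37/57 + 1 = 113/57 ≈ 1.982 bits/symbol.

1.982 bits/symbol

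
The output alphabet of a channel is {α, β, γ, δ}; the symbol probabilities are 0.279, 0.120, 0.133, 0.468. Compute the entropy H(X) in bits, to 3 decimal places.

1.781 bits

H = −Σ pᵢ log₂ pᵢ.
−0.279·log₂(0.279) = 0.5138
−0.120·log₂(0.120) = 0.3671
−0.133·log₂(0.133) = 0.3871
−0.468·log₂(0.468) = 0.5127
Sum ≈ 1.7806 → 1.781 bits.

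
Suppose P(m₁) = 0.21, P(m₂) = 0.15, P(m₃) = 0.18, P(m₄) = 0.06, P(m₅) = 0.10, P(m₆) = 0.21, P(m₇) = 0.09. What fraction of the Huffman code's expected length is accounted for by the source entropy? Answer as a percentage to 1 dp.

98.5%

Entropy H = −Σ p log₂ p ≈ 2.6899 bits.
Huffman merges: 3/50+9/100→3/20; 1/10+3/20→1/4; 3/20+9/50→33/100; 21/100+21/100→21/50; 1/4+33/100→29/50; 21/50+29/50→1. L = 273/100 ≈ 2.7300.
Efficiency = H/L = 2.6899/2.7300 = 98.5%.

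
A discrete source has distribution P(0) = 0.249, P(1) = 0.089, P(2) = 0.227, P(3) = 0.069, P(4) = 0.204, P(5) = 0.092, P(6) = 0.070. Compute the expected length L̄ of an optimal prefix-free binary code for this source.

Repeatedly combine the two least-probable nodes; the expected code length is the sum of the merged weights.
merge 69/1000 + 7/100 → 139/1000
merge 89/1000 + 23/250 → 181/1000
merge 139/1000 + 181/1000 → 8/25
merge 51/250 + 227/1000 → 431/1000
merge 249/1000 + 8/25 → 569/1000
merge 431/1000 + 569/1000 → 1
L = 139/1000 + 181/1000 + 8/25 + 431/1000 + 569/1000 + 1 = 66/25 = 2.64 bits/symbol.

2.64 bits/symbol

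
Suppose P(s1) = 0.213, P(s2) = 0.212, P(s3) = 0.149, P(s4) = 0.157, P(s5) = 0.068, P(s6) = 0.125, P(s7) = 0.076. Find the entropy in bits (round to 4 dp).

2.6995 bits

H = −Σ pᵢ log₂ pᵢ.
−0.213·log₂(0.213) = 0.4752
−0.212·log₂(0.212) = 0.4744
−0.149·log₂(0.149) = 0.4092
−0.157·log₂(0.157) = 0.4194
−0.068·log₂(0.068) = 0.2637
−0.125·log₂(0.125) = 0.3750
−0.076·log₂(0.076) = 0.2826
Sum ≈ 2.6995 → 2.6995 bits.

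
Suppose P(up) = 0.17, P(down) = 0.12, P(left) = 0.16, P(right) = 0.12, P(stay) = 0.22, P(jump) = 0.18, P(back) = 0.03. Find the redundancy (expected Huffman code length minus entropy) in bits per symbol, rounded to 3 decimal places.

0.081 bits

Entropy H = −Σ p log₂ p ≈ 2.6694 bits.
Huffman merges: 3/100+3/25→3/20; 3/25+3/20→27/100; 4/25+17/100→33/100; 9/50+11/50→2/5; 27/100+33/100→3/5; 2/5+3/5→1. L = 11/4 ≈ 2.7500.
L − H = 2.7500 − 2.6694 = 0.081 bits.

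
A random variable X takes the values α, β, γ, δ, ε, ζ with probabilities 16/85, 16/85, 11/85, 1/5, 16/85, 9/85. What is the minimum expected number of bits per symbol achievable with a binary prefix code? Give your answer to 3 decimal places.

Repeatedly combine the two least-probable nodes; the expected code length is the sum of the merged weights.
merge 9/85 + 11/85 → 4/17
merge 16/85 + 16/85 → 32/85
merge 16/85 + 1/5 → 33/85
merge 4/17 + 32/85 → 52/85
merge 33/85 + 52/85 → 1
L = 4/17 + 32/85 + 33/85 + 52/85 + 1 = 222/85 ≈ 2.612 bits/symbol.

2.612 bits/symbol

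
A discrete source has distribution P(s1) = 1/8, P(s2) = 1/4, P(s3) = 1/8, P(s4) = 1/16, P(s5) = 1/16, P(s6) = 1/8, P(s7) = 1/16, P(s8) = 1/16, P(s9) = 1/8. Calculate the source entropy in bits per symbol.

Each probability is a power of 1/2, so log₂(1/p) is an integer.
H = Σ p·log₂(1/p) = 1/8·3 + 1/4·2 + 1/8·3 + 1/16·4 + 1/16·4 + 1/8·3 + 1/16·4 + 1/16·4 + 1/8·3 = 3 bits.

3 bits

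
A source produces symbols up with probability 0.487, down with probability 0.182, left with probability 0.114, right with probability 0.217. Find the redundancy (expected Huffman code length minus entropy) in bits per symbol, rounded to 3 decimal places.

Entropy H = −Σ p log₂ p ≈ 1.7883 bits.
Huffman merges: 57/500+91/500→37/125; 217/1000+37/125→513/1000; 487/1000+513/1000→1. L = 1809/1000 ≈ 1.8090.
L − H = 1.8090 − 1.7883 = 0.021 bits.

0.021 bits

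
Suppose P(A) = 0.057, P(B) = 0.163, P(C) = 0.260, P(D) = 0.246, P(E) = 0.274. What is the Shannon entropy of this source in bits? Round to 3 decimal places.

H = −Σ pᵢ log₂ pᵢ.
−0.057·log₂(0.057) = 0.2356
−0.163·log₂(0.163) = 0.4266
−0.260·log₂(0.260) = 0.5053
−0.246·log₂(0.246) = 0.4977
−0.274·log₂(0.274) = 0.5118
Sum ≈ 2.1769 → 2.177 bits.

2.177 bits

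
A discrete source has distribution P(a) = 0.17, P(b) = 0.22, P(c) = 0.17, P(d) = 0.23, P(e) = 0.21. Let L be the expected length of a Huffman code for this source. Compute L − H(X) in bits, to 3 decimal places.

Entropy H = −Σ p log₂ p ≈ 2.3102 bits.
Huffman merges: 17/100+17/100→17/50; 21/100+11/50→43/100; 23/100+17/50→57/100; 43/100+57/100→1. L = 117/50 ≈ 2.3400.
L − H = 2.3400 − 2.3102 = 0.030 bits.

0.030 bits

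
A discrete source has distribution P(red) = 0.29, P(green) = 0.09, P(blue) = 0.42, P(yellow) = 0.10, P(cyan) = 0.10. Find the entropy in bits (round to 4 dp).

2.0206 bits

H = −Σ pᵢ log₂ pᵢ.
−0.29·log₂(0.29) = 0.5179
−0.09·log₂(0.09) = 0.3127
−0.42·log₂(0.42) = 0.5256
−0.10·log₂(0.10) = 0.3322
−0.10·log₂(0.10) = 0.3322
Sum ≈ 2.0206 → 2.0206 bits.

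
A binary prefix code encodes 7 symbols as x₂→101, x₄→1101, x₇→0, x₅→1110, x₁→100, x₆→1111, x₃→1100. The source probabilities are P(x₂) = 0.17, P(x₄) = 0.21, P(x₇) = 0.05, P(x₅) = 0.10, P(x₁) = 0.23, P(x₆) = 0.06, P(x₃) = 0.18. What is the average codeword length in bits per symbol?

L̄ = Σ pᵢ·ℓᵢ = 0.17·3 + 0.21·4 + 0.05·1 + 0.10·4 + 0.23·3 + 0.06·4 + 0.18·4 = 3.45 bits/symbol.

3.45 bits/symbol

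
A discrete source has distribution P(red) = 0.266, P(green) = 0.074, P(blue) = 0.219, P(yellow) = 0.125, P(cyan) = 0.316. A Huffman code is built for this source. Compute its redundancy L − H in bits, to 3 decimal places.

Entropy H = −Σ p log₂ p ≈ 2.1662 bits.
Huffman merges: 37/500+1/8→199/1000; 199/1000+219/1000→209/500; 133/500+79/250→291/500; 209/500+291/500→1. L = 2199/1000 ≈ 2.1990.
L − H = 2.1990 − 2.1662 = 0.033 bits.

0.033 bits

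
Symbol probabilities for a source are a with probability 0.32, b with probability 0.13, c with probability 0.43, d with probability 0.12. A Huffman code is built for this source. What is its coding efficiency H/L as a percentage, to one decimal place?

98.9%

Entropy H = −Σ p log₂ p ≈ 1.7993 bits.
Huffman merges: 3/25+13/100→1/4; 1/4+8/25→57/100; 43/100+57/100→1. L = 91/50 ≈ 1.8200.
Efficiency = H/L = 1.7993/1.8200 = 98.9%.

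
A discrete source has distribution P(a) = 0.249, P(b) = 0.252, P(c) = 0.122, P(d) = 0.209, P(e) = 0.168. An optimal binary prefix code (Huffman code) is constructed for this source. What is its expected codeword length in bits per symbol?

2.29 bits/symbol

Repeatedly combine the two least-probable nodes; the expected code length is the sum of the merged weights.
merge 61/500 + 21/125 → 29/100
merge 209/1000 + 249/1000 → 229/500
merge 63/250 + 29/100 → 271/500
merge 229/500 + 271/500 → 1
L = 29/100 + 229/500 + 271/500 + 1 = 229/100 = 2.29 bits/symbol.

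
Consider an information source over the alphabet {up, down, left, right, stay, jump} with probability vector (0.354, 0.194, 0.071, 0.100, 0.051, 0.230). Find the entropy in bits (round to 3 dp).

2.299 bits

H = −Σ pᵢ log₂ pᵢ.
−0.354·log₂(0.354) = 0.5304
−0.194·log₂(0.194) = 0.4590
−0.071·log₂(0.071) = 0.2709
−0.100·log₂(0.100) = 0.3322
−0.051·log₂(0.051) = 0.2190
−0.230·log₂(0.230) = 0.4877
Sum ≈ 2.2991 → 2.299 bits.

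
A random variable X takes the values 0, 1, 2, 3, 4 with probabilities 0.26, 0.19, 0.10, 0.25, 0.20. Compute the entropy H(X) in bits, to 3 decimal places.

H = −Σ pᵢ log₂ pᵢ.
−0.26·log₂(0.26) = 0.5053
−0.19·log₂(0.19) = 0.4552
−0.10·log₂(0.10) = 0.3322
−0.25·log₂(0.25) = 0.5000
−0.20·log₂(0.20) = 0.4644
Sum ≈ 2.2571 → 2.257 bits.

2.257 bits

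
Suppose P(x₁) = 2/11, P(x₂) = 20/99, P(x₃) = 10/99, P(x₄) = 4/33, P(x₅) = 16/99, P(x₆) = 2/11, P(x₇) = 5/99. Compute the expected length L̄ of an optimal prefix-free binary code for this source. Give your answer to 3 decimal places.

2.768 bits/symbol

Repeatedly combine the two least-probable nodes; the expected code length is the sum of the merged weights.
merge 5/99 + 10/99 → 5/33
merge 4/33 + 5/33 → 3/11
merge 16/99 + 2/11 → 34/99
merge 2/11 + 20/99 → 38/99
merge 3/11 + 34/99 → 61/99
merge 38/99 + 61/99 → 1
L = 5/33 + 3/11 + 34/99 + 38/99 + 61/99 + 1 = 274/99 ≈ 2.768 bits/symbol.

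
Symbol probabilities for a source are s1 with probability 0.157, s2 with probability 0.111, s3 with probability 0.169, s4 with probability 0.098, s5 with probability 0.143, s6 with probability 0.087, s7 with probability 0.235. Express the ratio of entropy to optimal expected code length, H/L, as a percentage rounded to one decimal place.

98.8%

Entropy H = −Σ p log₂ p ≈ 2.7320 bits.
Huffman merges: 87/1000+49/500→37/200; 111/1000+143/1000→127/500; 157/1000+169/1000→163/500; 37/200+47/200→21/50; 127/500+163/500→29/50; 21/50+29/50→1. L = 553/200 ≈ 2.7650.
Efficiency = H/L = 2.7320/2.7650 = 98.8%.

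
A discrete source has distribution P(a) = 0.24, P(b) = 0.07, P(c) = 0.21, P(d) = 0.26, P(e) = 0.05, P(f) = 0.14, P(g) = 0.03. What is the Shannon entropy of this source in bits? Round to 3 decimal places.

2.506 bits

H = −Σ pᵢ log₂ pᵢ.
−0.24·log₂(0.24) = 0.4941
−0.07·log₂(0.07) = 0.2686
−0.21·log₂(0.21) = 0.4728
−0.26·log₂(0.26) = 0.5053
−0.05·log₂(0.05) = 0.2161
−0.14·log₂(0.14) = 0.3971
−0.03·log₂(0.03) = 0.1518
Sum ≈ 2.5058 → 2.506 bits.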